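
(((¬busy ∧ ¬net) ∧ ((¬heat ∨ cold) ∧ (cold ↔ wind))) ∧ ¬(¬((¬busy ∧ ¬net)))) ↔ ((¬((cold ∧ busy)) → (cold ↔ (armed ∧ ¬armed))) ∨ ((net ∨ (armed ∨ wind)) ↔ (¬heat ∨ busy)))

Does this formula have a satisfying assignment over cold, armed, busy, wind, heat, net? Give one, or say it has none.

cold=T, armed=T, busy=F, wind=T, heat=T, net=T

  (((¬busy ∧ ¬net) ∧ ((¬heat ∨ cold) ∧ (cold ↔ wind))) ∧ ¬(¬((¬busy ∧ ¬net)))) ↔ ((¬((cold ∧ busy)) → (cold ↔ (armed ∧ ¬armed))) ∨ ((net ∨ (armed ∨ wind)) ↔ (¬heat ∨ busy))) = True
    ((¬busy ∧ ¬net) ∧ ((¬heat ∨ cold) ∧ (cold ↔ wind))) ∧ ¬(¬((¬busy ∧ ¬net))) = False
      (¬busy ∧ ¬net) ∧ ((¬heat ∨ cold) ∧ (cold ↔ wind)) = False
        ¬busy ∧ ¬net = False
          ¬busy = True
          ¬net = False
        (¬heat ∨ cold) ∧ (cold ↔ wind) = True
          ¬heat ∨ cold = True
            ¬heat = False
          cold ↔ wind = True
      ¬(¬((¬busy ∧ ¬net))) = False
        ¬((¬busy ∧ ¬net)) = True
          ¬busy ∧ ¬net = False
            ¬busy = True
            ¬net = False
    (¬((cold ∧ busy)) → (cold ↔ (armed ∧ ¬armed))) ∨ ((net ∨ (armed ∨ wind)) ↔ (¬heat ∨ busy)) = False
      ¬((cold ∧ busy)) → (cold ↔ (armed ∧ ¬armed)) = False
        ¬((cold ∧ busy)) = True
          cold ∧ busy = False
        cold ↔ (armed ∧ ¬armed) = False
          armed ∧ ¬armed = False
            ¬armed = False
      (net ∨ (armed ∨ wind)) ↔ (¬heat ∨ busy) = False
        net ∨ (armed ∨ wind) = True
          armed ∨ wind = True
        ¬heat ∨ busy = False
          ¬heat = False
The formula evaluates to True.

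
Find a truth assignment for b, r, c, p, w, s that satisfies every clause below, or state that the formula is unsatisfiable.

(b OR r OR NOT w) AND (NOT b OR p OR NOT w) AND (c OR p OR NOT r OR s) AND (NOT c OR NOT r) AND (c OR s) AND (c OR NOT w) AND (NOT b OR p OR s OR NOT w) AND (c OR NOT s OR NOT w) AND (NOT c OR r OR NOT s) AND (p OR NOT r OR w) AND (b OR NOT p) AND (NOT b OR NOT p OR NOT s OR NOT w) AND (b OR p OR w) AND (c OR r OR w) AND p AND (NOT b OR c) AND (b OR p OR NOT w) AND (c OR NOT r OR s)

b=T, r=F, c=T, p=T, w=F, s=F

Unit clause (p) forces p = True.
In (b OR NOT p) only b is left, so b = True.
In (NOT b OR c) only c is left, so c = True.
In (NOT c OR NOT r) only NOT r is left, so r = False.
In (NOT c OR r OR NOT s) only NOT s is left, so s = False.
Set w = False.
All clauses satisfied.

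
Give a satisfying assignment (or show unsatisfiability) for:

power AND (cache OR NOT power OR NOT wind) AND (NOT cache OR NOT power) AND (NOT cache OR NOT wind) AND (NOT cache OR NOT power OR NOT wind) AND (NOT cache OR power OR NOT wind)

Unit clause (power) forces power = True.
In (NOT cache OR NOT power) only NOT cache is left, so cache = False.
In (cache OR NOT power OR NOT wind) only NOT wind is left, so wind = False.
All clauses satisfied.

cache = False, wind = False, power = True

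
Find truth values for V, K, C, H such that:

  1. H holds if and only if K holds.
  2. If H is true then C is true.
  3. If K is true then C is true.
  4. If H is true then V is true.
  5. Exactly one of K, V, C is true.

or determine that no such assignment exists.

V: False; K: False; C: True; H: False

  (1) H=F, K=F — same ✓
  (2) H=F ⇒ C: vacuous ✓
  (3) K=F ⇒ C: vacuous ✓
  (4) H=F ⇒ V: vacuous ✓
  (5) {K, V, C}: 1 true — exactly one ✓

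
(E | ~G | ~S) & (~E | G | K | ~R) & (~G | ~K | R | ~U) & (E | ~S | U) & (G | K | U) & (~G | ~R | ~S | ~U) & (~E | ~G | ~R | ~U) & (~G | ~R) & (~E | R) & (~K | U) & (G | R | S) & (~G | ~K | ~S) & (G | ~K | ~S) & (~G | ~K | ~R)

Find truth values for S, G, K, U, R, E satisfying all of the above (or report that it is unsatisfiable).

S: True, G: False, K: False, U: True, R: True, E: False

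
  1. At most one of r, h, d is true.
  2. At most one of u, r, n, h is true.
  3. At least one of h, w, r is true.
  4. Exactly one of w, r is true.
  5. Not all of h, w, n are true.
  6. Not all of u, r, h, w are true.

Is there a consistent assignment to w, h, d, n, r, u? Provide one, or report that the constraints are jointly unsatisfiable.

w = True, h = False, d = False, n = True, r = False, u = False

  (1) {r, h, d}: 0 true — at most one ✓
  (2) {u, r, n, h}: 1 true — at most one ✓
  (3) {h, w, r}: 1 true — at least one ✓
  (4) {w, r}: 1 true — exactly one ✓
  (5) {h, w, n}: 2/3 true — not all ✓
  (6) {u, r, h, w}: 1/4 true — not all ✓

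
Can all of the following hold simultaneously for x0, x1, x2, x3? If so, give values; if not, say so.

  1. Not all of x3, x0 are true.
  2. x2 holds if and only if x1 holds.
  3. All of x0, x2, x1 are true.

x0 = True, x1 = True, x2 = True, x3 = False

  (1) {x3, x0}: 1/2 true — not all ✓
  (2) x2=T, x1=T — same ✓
  (3) {x0, x2, x1}: all 3 true ✓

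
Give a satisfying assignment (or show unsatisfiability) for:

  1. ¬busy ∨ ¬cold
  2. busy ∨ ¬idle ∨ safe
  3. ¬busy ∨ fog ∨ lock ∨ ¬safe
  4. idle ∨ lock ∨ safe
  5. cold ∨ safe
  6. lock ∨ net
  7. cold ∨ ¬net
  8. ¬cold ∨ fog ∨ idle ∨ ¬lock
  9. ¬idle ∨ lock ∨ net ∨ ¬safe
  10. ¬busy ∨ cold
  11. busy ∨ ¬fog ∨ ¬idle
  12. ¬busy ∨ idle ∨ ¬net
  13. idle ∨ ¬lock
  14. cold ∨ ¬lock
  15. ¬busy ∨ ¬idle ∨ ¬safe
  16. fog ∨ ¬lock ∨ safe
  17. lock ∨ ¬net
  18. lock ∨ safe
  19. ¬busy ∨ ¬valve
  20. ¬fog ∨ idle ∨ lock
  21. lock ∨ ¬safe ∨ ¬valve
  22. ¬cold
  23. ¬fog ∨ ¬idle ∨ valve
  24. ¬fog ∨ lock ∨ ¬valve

Unsatisfiable

Case lock = True:
  (idle ∨ ¬lock) forces idle = True.
  (cold ∨ ¬lock) forces cold = True.
  Clause (¬cold) is falsified — contradiction.
Case lock = False:
  (lock ∨ net) forces net = True.
  Clause (lock ∨ ¬net) is falsified — contradiction.
Both cases fail, so the formula is unsatisfiable.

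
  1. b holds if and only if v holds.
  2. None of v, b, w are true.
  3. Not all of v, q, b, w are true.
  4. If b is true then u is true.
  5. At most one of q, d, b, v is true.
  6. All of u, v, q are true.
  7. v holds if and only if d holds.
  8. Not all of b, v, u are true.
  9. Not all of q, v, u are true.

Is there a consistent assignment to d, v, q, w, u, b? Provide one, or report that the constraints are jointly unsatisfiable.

UNSATISFIABLE

Case v = True:
  Constraint (2) is violated (v=T) — contradiction.
Case v = False:
  Constraint (6) is violated (v=F) — contradiction.
Both cases fail — unsatisfiable.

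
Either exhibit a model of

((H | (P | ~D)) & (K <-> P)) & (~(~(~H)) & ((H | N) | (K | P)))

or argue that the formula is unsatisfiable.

H=F; K=T; N=T; P=T; D=T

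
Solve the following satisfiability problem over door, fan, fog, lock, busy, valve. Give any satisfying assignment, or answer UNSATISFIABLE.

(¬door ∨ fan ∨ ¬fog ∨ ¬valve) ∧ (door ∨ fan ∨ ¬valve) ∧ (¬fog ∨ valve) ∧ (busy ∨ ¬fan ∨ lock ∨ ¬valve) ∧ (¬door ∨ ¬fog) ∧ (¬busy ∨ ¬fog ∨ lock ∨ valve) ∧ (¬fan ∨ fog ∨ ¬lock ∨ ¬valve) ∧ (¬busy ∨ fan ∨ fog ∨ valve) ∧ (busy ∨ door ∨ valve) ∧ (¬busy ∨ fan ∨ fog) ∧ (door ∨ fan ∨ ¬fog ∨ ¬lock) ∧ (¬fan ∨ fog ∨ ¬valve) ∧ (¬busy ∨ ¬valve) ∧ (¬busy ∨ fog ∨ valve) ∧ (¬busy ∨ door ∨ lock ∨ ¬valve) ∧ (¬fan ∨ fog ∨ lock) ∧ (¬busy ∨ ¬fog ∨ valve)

door = True, fan = False, fog = False, lock = False, busy = False, valve = True

Set door = True.
  then (¬door ∨ ¬fog) forces fog = False.
Set fan = False.
  then (¬busy ∨ fan ∨ fog) forces busy = False.
Set lock = False.
Set valve = True.
All clauses satisfied.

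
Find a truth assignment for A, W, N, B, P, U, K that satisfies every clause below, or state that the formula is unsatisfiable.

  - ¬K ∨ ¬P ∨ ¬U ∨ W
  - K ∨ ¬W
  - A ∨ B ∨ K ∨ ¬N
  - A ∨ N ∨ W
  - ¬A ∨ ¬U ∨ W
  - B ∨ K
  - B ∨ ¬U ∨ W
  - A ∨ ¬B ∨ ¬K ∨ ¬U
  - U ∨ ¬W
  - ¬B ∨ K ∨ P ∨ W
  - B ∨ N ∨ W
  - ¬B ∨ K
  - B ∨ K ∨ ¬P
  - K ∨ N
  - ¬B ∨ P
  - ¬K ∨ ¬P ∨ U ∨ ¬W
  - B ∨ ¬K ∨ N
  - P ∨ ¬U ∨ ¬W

Set A = True.
Set W = True.
  then (K ∨ ¬W) forces K = True.
  then (U ∨ ¬W) forces U = True.
  then (P ∨ ¬U ∨ ¬W) forces P = True.
Set N = True.
Set B = False.
All clauses satisfied.

A = True, W = True, N = True, B = False, P = True, U = True, K = True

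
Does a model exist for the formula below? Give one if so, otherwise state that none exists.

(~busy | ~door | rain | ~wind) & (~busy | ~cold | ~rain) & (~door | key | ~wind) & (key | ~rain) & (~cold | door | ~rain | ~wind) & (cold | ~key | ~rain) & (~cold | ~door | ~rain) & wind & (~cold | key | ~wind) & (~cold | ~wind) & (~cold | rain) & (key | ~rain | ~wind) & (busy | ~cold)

Unit clause (wind) forces wind = True.
In (~cold | ~wind) only ~cold is left, so cold = False.
Set busy = False.
Set key = True.
  then (cold | ~key | ~rain) forces rain = False.
Set door = False.
All clauses satisfied.

busy = False; key = True; cold = False; door = False; rain = False; wind = True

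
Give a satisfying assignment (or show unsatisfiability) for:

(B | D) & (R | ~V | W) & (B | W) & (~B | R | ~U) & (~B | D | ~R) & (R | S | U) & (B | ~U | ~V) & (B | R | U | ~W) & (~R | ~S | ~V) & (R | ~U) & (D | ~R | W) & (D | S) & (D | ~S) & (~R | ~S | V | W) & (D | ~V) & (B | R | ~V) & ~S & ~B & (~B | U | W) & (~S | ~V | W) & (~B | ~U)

Unit clause (~S) forces S = False.
Unit clause (~B) forces B = False.
In (B | D) only D is left, so D = True.
In (B | W) only W is left, so W = True.
Set V = False.
Try R = False:
  (R | S | U) forces U = True.
  clause (R | ~U) is falsified — backtrack.
So R = True.
Set U = True.
All clauses satisfied.

V = False; S = False; D = True; R = True; U = True; B = False; W = True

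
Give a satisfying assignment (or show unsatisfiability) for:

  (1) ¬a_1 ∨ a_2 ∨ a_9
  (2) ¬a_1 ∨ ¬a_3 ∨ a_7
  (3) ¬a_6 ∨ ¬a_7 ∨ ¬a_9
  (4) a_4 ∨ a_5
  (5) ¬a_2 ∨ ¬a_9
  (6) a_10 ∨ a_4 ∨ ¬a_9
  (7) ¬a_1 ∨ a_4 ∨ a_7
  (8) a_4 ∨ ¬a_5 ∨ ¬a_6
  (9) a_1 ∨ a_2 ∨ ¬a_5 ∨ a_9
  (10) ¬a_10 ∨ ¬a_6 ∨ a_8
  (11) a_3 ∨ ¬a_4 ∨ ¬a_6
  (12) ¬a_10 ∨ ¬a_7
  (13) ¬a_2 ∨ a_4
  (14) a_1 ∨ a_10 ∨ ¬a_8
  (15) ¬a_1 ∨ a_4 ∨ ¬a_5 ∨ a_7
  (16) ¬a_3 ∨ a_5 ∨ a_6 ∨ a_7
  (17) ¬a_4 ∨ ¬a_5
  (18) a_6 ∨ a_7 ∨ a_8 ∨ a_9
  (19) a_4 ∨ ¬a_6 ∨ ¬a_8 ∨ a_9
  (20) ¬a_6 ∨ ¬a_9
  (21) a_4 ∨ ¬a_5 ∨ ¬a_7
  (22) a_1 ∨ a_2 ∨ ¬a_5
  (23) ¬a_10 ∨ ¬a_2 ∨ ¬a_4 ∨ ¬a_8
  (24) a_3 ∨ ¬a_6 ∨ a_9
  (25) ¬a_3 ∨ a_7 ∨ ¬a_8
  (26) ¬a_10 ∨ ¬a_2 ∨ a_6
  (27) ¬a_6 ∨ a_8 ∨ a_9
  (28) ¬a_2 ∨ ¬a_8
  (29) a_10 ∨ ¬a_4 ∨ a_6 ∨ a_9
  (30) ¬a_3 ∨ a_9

a_1=F; a_2=F; a_3=F; a_4=T; a_5=F; a_6=F; a_7=F; a_8=T; a_9=T; a_10=T

Set a_1 = False.
Set a_2 = False.
  then (a_1 ∨ a_2 ∨ ¬a_5) forces a_5 = False.
  then (a_4 ∨ a_5) forces a_4 = True.
Set a_3 = False.
  then (a_3 ∨ ¬a_4 ∨ ¬a_6) forces a_6 = False.
Set a_7 = False.
Set a_8 = True.
  then (a_1 ∨ a_10 ∨ ¬a_8) forces a_10 = True.
Set a_9 = True.
All clauses satisfied.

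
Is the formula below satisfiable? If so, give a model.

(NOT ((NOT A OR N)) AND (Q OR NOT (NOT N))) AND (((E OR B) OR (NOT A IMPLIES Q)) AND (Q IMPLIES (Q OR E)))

B = False, E = False, Q = True, N = False, A = True

  NOT ((NOT A OR N)) AND (Q OR NOT (NOT N)) = True
    NOT ((NOT A OR N)) = True
      NOT A OR N = False
        NOT A = False
    Q OR NOT (NOT N) = True
      NOT (NOT N) = False
        NOT N = True
  ((E OR B) OR (NOT A IMPLIES Q)) AND (Q IMPLIES (Q OR E)) = True
    (E OR B) OR (NOT A IMPLIES Q) = True
      E OR B = False
      NOT A IMPLIES Q = True
        NOT A = False
    Q IMPLIES (Q OR E) = True
      Q OR E = True
Both conjuncts True, so the formula holds.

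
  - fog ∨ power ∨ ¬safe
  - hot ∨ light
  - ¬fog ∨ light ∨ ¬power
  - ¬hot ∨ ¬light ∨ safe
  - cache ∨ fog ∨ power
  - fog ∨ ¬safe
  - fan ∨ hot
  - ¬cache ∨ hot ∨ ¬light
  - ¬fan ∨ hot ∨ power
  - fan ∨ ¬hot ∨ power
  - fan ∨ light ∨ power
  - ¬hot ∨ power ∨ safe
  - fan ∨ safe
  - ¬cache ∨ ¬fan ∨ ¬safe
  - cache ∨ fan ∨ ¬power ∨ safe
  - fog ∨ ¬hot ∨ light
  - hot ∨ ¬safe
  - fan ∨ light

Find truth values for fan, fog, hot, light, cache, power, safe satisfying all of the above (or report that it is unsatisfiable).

fan = True, fog = True, hot = True, light = False, cache = False, power = False, safe = True

Set fan = True.
Set fog = True.
Set hot = True.
Set light = False.
  then (¬fog ∨ light ∨ ¬power) forces power = False.
  then (¬hot ∨ power ∨ safe) forces safe = True.
  then (¬cache ∨ ¬fan ∨ ¬safe) forces cache = False.
All clauses satisfied.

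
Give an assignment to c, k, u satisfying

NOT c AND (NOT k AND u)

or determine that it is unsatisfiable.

c: False, k: False, u: True

  NOT c = True
  NOT k AND u = True
    NOT k = True
Both conjuncts True, so the formula holds.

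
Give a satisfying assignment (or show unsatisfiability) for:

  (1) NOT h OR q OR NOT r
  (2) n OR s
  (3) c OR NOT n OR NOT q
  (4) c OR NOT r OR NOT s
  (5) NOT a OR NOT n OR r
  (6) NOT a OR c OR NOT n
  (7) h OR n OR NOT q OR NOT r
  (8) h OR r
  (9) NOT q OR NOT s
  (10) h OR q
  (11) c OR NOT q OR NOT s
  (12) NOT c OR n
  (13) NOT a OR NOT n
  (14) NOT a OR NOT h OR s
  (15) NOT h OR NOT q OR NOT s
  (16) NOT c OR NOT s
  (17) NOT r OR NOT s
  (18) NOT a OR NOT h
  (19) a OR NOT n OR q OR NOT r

c = True, r = False, h = True, n = True, s = False, q = True, a = False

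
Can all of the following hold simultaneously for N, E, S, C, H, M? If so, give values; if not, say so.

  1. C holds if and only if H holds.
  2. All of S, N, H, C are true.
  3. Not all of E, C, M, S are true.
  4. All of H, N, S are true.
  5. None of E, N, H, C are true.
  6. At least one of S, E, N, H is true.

Case N = True:
  Constraint (5) is violated (N=T) — contradiction.
Case N = False:
  Constraint (2) is violated (N=F) — contradiction.
Both cases fail — unsatisfiable.

Unsatisfiable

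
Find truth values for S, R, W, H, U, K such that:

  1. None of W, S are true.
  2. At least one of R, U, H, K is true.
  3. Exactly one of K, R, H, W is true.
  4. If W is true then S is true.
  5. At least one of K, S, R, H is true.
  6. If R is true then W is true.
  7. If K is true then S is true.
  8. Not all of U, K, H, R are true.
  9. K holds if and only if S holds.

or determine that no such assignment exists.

S: False; R: False; W: False; H: True; U: True; K: False

  (1) {W, S}: 0 true — none ✓
  (2) {R, U, H, K}: 2 true — at least one ✓
  (3) {K, R, H, W}: 1 true — exactly one ✓
  (4) W=F ⇒ S: vacuous ✓
  (5) {K, S, R, H}: 1 true — at least one ✓
  (6) R=F ⇒ W: vacuous ✓
  (7) K=F ⇒ S: vacuous ✓
  (8) {U, K, H, R}: 2/4 true — not all ✓
  (9) K=F, S=F — same ✓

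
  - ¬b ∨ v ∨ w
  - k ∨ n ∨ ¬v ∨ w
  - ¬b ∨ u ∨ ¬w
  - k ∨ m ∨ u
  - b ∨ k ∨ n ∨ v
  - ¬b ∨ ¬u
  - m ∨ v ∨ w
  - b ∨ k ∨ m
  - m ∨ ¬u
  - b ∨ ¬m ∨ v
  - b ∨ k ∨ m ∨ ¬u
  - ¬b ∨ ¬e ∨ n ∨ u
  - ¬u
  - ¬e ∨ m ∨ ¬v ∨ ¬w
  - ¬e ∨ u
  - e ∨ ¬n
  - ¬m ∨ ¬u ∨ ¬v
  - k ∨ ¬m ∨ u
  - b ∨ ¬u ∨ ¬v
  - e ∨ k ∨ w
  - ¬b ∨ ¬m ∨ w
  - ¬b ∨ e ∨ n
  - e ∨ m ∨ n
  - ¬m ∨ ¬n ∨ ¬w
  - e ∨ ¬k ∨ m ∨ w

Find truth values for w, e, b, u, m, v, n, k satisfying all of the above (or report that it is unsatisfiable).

w=T; e=F; b=F; u=F; m=T; v=T; n=F; k=T

Unit clause (¬u) forces u = False.
In (¬e ∨ u) only ¬e is left, so e = False.
In (e ∨ ¬n) only ¬n is left, so n = False.
In (¬b ∨ e ∨ n) only ¬b is left, so b = False.
In (e ∨ m ∨ n) only m is left, so m = True.
In (b ∨ ¬m ∨ v) only v is left, so v = True.
In (k ∨ ¬m ∨ u) only k is left, so k = True.
Set w = True.
All clauses satisfied.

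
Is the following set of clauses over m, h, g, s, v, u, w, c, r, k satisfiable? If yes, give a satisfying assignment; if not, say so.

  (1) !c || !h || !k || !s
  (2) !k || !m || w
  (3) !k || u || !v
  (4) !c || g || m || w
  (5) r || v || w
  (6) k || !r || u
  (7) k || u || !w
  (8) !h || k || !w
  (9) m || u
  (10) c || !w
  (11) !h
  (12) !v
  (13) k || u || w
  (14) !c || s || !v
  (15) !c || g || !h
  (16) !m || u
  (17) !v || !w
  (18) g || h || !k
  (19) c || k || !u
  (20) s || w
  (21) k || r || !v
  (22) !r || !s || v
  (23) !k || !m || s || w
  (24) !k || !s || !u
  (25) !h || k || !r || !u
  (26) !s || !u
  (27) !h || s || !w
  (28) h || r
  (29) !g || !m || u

Unit clause (!h) forces h = False.
Unit clause (!v) forces v = False.
In (h || r) only r is left, so r = True.
In (!r || !s || v) only !s is left, so s = False.
In (s || w) only w is left, so w = True.
In (c || !w) only c is left, so c = True.
Set m = True.
  then (!m || u) forces u = True.
Set g = False.
  then (g || h || !k) forces k = False.
All clauses satisfied.

m: True; h: False; g: False; s: False; v: False; u: True; w: True; c: True; r: True; k: False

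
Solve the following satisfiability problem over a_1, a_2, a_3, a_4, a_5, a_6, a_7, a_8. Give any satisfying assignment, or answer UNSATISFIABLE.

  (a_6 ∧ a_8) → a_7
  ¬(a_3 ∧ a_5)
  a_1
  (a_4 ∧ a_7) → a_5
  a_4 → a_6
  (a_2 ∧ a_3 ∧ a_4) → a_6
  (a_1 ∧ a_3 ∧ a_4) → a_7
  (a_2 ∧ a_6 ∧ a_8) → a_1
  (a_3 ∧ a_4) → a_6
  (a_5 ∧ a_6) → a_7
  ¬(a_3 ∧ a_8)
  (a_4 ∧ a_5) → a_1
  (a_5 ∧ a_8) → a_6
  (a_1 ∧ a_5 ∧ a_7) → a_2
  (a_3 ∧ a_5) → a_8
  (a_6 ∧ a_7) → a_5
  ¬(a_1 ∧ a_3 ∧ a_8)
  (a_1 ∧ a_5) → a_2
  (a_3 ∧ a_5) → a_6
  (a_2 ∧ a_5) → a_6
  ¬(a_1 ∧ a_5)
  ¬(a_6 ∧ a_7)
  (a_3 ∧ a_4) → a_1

a_1=T; a_2=F; a_3=T; a_4=F; a_5=F; a_6=F; a_7=F; a_8=F

Unit clause (a_1) forces a_1 = True.
In (¬a_1 ∨ ¬a_5) only ¬a_5 is left, so a_5 = False.
Set a_2 = False.
Set a_3 = True.
  then (¬a_1 ∨ ¬a_3 ∨ ¬a_8) forces a_8 = False.
Try a_4 = True:
  (¬a_4 ∨ a_5 ∨ ¬a_7) forces a_7 = False.
  clause (¬a_1 ∨ ¬a_3 ∨ ¬a_4 ∨ a_7) is falsified — backtrack.
So a_4 = False.
Set a_6 = False.
Set a_7 = False.
All clauses satisfied.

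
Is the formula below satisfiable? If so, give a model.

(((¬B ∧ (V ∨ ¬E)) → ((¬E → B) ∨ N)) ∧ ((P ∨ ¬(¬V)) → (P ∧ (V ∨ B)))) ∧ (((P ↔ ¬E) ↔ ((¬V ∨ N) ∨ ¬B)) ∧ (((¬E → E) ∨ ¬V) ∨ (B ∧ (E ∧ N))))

N=T, V=F, B=T, E=F, P=T

  ((¬B ∧ (V ∨ ¬E)) → ((¬E → B) ∨ N)) ∧ ((P ∨ ¬(¬V)) → (P ∧ (V ∨ B))) = True
    (¬B ∧ (V ∨ ¬E)) → ((¬E → B) ∨ N) = True
      ¬B ∧ (V ∨ ¬E) = False
        ¬B = False
        V ∨ ¬E = True
          ¬E = True
      (¬E → B) ∨ N = True
        ¬E → B = True
          ¬E = True
    (P ∨ ¬(¬V)) → (P ∧ (V ∨ B)) = True
      P ∨ ¬(¬V) = True
        ¬(¬V) = False
          ¬V = True
      P ∧ (V ∨ B) = True
        V ∨ B = True
  ((P ↔ ¬E) ↔ ((¬V ∨ N) ∨ ¬B)) ∧ (((¬E → E) ∨ ¬V) ∨ (B ∧ (E ∧ N))) = True
    (P ↔ ¬E) ↔ ((¬V ∨ N) ∨ ¬B) = True
      P ↔ ¬E = True
        ¬E = True
      (¬V ∨ N) ∨ ¬B = True
        ¬V ∨ N = True
          ¬V = True
        ¬B = False
    ((¬E → E) ∨ ¬V) ∨ (B ∧ (E ∧ N)) = True
      (¬E → E) ∨ ¬V = True
        ¬E → E = False
          ¬E = True
        ¬V = True
      B ∧ (E ∧ N) = False
        E ∧ N = False
Both conjuncts True, so the formula holds.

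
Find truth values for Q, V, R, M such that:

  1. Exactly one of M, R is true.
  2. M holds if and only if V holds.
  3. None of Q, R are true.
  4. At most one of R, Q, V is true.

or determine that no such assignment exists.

Q = False, V = True, R = False, M = True

  (1) {M, R}: 1 true — exactly one ✓
  (2) M=T, V=T — same ✓
  (3) {Q, R}: 0 true — none ✓
  (4) {R, Q, V}: 1 true — at most one ✓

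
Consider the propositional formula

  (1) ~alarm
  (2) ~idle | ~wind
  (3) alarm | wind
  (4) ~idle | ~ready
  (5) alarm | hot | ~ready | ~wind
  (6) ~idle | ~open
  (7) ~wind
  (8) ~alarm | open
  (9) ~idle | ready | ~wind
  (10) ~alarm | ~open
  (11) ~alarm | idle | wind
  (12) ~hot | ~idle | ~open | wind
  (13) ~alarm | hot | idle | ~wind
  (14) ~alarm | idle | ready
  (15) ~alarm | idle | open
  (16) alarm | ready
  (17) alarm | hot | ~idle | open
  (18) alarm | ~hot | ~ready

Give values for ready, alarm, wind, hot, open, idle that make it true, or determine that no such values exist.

Unsatisfiable — no assignment works.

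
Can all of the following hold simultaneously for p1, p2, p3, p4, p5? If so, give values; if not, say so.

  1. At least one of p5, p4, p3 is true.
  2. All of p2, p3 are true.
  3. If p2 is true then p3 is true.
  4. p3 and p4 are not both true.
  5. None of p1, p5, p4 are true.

p1 = False; p2 = True; p3 = True; p4 = False; p5 = False

  (1) {p5, p4, p3}: 1 true — at least one ✓
  (2) {p2, p3}: all 2 true ✓
  (3) p2=T ⇒ p3: T ✓
  (4) p3=T, p4=F — not both ✓
  (5) {p1, p5, p4}: 0 true — none ✓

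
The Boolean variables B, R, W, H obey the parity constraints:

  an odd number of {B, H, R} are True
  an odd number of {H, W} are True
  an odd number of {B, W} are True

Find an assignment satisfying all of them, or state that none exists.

B=T, R=T, W=F, H=T

{B, H, R}: 3 true → odd ✓
{H, W}: 1 true → odd ✓
{B, W}: 1 true → odd ✓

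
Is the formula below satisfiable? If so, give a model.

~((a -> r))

a = True; r = False

  ~((a -> r)) = True
    a -> r = False
The formula evaluates to True.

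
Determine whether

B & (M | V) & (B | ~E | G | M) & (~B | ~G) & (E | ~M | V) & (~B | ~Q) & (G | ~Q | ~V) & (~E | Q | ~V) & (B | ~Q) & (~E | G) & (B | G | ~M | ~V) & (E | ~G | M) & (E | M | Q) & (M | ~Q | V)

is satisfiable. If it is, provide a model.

V=T, M=T, Q=F, E=F, G=F, B=T

Unit clause (B) forces B = True.
In (~B | ~G) only ~G is left, so G = False.
In (~B | ~Q) only ~Q is left, so Q = False.
In (~E | G) only ~E is left, so E = False.
In (E | M | Q) only M is left, so M = True.
In (E | ~M | V) only V is left, so V = True.
All clauses satisfied.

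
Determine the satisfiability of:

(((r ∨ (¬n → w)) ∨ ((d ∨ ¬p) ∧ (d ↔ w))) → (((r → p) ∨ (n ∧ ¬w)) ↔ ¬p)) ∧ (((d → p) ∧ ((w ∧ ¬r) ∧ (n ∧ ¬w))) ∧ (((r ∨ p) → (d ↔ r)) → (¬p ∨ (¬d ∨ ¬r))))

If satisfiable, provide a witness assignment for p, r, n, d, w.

Case w = True: the conjunct ¬w is False.
Case w = False: the conjunct w is False.
Both cases fail — unsatisfiable.

UNSATISFIABLE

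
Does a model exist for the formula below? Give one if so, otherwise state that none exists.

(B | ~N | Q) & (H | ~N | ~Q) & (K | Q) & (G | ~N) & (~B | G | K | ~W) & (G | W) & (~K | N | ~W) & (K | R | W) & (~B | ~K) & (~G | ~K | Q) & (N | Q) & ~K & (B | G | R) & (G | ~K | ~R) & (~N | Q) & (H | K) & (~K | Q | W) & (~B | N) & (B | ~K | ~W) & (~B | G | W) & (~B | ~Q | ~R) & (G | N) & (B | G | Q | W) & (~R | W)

Q=T, N=T, K=F, R=T, W=T, B=F, H=T, G=T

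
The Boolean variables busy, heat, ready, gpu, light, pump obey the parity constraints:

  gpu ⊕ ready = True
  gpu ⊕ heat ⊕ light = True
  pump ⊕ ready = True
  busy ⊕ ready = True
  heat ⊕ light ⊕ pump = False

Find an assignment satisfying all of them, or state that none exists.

The formula is unsatisfiable.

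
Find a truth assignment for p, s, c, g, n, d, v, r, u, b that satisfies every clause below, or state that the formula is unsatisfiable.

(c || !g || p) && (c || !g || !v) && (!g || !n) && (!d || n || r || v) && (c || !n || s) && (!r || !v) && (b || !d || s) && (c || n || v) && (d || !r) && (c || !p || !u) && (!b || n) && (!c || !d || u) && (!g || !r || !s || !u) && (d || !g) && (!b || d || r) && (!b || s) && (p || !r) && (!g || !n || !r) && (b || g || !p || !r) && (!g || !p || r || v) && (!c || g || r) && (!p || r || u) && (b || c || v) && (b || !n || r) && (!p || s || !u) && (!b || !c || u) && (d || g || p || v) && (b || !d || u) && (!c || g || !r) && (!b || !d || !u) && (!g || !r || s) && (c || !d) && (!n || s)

p = False, s = False, c = False, g = False, n = False, d = False, v = True, r = False, u = False, b = False

Set p = False.
  then (p || !r) forces r = False.
Set s = False.
  then (!b || s) forces b = False.
  then (b || !n || r) forces n = False.
  then (b || !d || s) forces d = False.
  then (d || !g) forces g = False.
  then (!c || g || r) forces c = False.
  then (b || c || v) forces v = True.
Set u = False.
All clauses satisfied.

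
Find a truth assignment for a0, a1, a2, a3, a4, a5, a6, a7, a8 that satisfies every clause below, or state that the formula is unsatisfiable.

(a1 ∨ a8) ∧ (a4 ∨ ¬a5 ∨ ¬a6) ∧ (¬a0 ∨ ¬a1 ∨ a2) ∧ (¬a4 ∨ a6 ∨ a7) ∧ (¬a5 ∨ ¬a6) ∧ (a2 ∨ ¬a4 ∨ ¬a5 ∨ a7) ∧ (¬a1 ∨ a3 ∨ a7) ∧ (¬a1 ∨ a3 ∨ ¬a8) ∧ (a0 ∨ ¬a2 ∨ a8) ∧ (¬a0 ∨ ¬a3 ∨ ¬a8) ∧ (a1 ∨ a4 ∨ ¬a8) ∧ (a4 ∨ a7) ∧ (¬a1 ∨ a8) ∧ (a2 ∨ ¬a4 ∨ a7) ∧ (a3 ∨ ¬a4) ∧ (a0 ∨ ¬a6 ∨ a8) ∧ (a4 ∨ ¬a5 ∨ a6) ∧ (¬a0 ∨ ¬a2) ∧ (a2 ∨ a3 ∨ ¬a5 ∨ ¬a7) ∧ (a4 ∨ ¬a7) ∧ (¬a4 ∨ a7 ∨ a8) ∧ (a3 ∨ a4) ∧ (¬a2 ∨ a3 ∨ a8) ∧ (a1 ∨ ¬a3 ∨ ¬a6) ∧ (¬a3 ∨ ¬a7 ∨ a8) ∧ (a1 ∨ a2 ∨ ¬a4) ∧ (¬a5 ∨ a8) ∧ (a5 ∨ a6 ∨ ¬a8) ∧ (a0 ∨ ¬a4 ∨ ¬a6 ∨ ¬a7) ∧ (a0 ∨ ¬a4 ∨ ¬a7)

Set a0 = False.
Set a1 = True.
  then (¬a1 ∨ a8) forces a8 = True.
  then (¬a1 ∨ a3 ∨ ¬a8) forces a3 = True.
Set a2 = True.
Try a4 = False:
  (a4 ∨ a7) forces a7 = True.
  clause (a4 ∨ ¬a7) is falsified — backtrack.
So a4 = True.
  then (a0 ∨ ¬a4 ∨ ¬a7) forces a7 = False.
  then (¬a4 ∨ a6 ∨ a7) forces a6 = True.
  then (¬a5 ∨ ¬a6) forces a5 = False.
All clauses satisfied.

a0 = False, a1 = True, a2 = True, a3 = True, a4 = True, a5 = False, a6 = True, a7 = False, a8 = True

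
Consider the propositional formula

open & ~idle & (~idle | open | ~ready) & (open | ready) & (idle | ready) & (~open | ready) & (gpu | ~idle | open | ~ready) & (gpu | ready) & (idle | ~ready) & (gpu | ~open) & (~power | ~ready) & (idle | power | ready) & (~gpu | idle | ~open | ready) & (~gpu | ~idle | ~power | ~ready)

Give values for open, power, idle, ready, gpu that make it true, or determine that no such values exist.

Unsatisfiable — no assignment works.

Case open = True:
  (~idle) forces idle = False.
  (idle | ready) forces ready = True.
  Clause (idle | ~ready) is falsified — contradiction.
Case open = False:
  Clause (open) is falsified — contradiction.
Both cases fail, so the formula is unsatisfiable.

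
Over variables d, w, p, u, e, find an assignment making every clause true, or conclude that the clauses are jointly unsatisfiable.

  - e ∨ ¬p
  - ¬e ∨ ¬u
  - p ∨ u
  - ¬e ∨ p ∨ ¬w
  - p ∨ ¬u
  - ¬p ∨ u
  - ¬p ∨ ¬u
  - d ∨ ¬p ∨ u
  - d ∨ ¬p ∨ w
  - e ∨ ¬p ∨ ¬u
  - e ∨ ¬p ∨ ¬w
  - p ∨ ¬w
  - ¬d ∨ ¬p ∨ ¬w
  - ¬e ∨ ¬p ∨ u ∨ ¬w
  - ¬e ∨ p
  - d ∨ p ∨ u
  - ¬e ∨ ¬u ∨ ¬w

Unsatisfiable — no assignment works.

Case p = True:
  (e ∨ ¬p) forces e = True.
  (¬e ∨ ¬u) forces u = False.
  Clause (¬p ∨ u) is falsified — contradiction.
Case p = False:
  (p ∨ u) forces u = True.
  Clause (p ∨ ¬u) is falsified — contradiction.
Both cases fail, so the formula is unsatisfiable.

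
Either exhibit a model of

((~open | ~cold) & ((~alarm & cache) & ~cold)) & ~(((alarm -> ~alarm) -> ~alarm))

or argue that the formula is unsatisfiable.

The conjunct ~(((alarm -> ~alarm) -> ~alarm)) is unsatisfiable on its own:
  alarm=F: evaluates to False.
  alarm=T: evaluates to False.
So the whole conjunction is unsatisfiable.

No satisfying assignment exists.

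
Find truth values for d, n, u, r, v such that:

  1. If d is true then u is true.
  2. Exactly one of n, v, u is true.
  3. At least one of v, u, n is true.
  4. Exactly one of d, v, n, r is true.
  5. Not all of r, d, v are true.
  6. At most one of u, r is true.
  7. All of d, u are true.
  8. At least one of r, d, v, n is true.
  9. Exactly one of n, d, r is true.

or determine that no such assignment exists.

d: True, n: False, u: True, r: False, v: False

  (1) d=T ⇒ u: T ✓
  (2) {n, v, u}: 1 true — exactly one ✓
  (3) {v, u, n}: 1 true — at least one ✓
  (4) {d, v, n, r}: 1 true — exactly one ✓
  (5) {r, d, v}: 1/3 true — not all ✓
  (6) {u, r}: 1 true — at most one ✓
  (7) {d, u}: all 2 true ✓
  (8) {r, d, v, n}: 1 true — at least one ✓
  (9) {n, d, r}: 1 true — exactly one ✓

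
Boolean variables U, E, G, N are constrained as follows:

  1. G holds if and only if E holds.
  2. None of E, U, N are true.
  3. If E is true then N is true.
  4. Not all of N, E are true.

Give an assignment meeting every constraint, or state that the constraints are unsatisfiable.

U = False; E = False; G = False; N = False

  (1) G=F, E=F — same ✓
  (2) {E, U, N}: 0 true — none ✓
  (3) E=F ⇒ N: vacuous ✓
  (4) {N, E}: 0/2 true — not all ✓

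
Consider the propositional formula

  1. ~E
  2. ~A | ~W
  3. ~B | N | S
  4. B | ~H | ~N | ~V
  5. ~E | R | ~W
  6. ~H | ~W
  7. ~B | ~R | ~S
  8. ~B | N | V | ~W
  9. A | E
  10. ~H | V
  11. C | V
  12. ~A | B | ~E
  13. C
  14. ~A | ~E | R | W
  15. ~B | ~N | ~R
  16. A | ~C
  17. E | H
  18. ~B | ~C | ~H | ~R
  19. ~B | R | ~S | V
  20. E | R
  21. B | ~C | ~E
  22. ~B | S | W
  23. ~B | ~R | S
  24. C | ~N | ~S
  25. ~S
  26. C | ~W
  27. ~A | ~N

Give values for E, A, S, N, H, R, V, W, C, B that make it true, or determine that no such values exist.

Unit clause (~E) forces E = False.
In (A | E) only A is left, so A = True.
Unit clause (C) forces C = True.
In (E | H) only H is left, so H = True.
In (E | R) only R is left, so R = True.
Unit clause (~S) forces S = False.
In (~A | ~N) only ~N is left, so N = False.
In (~A | ~W) only ~W is left, so W = False.
In (~B | N | S) only ~B is left, so B = False.
In (~H | V) only V is left, so V = True.
All clauses satisfied.

E: False; A: True; S: False; N: False; H: True; R: True; V: True; W: False; C: True; B: False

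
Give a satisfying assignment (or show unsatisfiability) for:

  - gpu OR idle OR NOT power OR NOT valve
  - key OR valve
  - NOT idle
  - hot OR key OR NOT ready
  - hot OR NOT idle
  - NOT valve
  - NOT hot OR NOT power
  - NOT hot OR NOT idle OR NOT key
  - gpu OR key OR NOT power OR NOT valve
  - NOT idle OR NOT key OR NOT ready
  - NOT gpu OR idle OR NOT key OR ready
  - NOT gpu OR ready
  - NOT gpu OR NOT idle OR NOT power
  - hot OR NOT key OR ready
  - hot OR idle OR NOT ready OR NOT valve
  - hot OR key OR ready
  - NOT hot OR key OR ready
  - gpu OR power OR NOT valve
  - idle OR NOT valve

idle = False, hot = True, key = True, ready = False, gpu = False, power = False, valve = False

Unit clause (NOT idle) forces idle = False.
Unit clause (NOT valve) forces valve = False.
In (key OR valve) only key is left, so key = True.
Set hot = True.
  then (NOT hot OR NOT power) forces power = False.
Set ready = False.
  then (NOT gpu OR idle OR NOT key OR ready) forces gpu = False.
All clauses satisfied.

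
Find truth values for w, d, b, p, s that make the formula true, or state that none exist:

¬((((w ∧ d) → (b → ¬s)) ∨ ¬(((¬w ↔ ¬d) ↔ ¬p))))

w = True; d = True; b = True; p = False; s = True

  ¬((((w ∧ d) → (b → ¬s)) ∨ ¬(((¬w ↔ ¬d) ↔ ¬p)))) = True
    ((w ∧ d) → (b → ¬s)) ∨ ¬(((¬w ↔ ¬d) ↔ ¬p)) = False
      (w ∧ d) → (b → ¬s) = False
        w ∧ d = True
        b → ¬s = False
          ¬s = False
      ¬(((¬w ↔ ¬d) ↔ ¬p)) = False
        (¬w ↔ ¬d) ↔ ¬p = True
          ¬w ↔ ¬d = True
            ¬w = False
            ¬d = False
          ¬p = True
The formula evaluates to True.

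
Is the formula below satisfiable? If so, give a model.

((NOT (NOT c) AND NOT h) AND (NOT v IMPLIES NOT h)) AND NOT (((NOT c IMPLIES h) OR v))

Case c = True: the conjunct NOT (((NOT c IMPLIES h) OR v)) becomes NOT ((True OR v)) = False.
Case c = False: the conjunct NOT (NOT c) becomes NOT (NOT False) = False.
Both cases fail — unsatisfiable.

UNSATISFIABLE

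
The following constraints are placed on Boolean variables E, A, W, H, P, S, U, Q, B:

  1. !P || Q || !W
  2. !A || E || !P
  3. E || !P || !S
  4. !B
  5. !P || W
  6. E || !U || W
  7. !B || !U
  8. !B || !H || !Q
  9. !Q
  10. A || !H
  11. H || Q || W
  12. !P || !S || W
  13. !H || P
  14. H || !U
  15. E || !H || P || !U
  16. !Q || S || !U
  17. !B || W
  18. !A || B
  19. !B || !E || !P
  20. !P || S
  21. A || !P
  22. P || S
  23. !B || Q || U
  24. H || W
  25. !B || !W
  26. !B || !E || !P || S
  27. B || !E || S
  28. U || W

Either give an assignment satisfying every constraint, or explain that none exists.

Unit clause (!B) forces B = False.
Unit clause (!Q) forces Q = False.
In (!A || B) only !A is left, so A = False.
In (A || !P) only !P is left, so P = False.
In (P || S) only S is left, so S = True.
In (A || !H) only !H is left, so H = False.
In (H || Q || W) only W is left, so W = True.
In (H || !U) only !U is left, so U = False.
Set E = False.
All clauses satisfied.

E = False, A = False, W = True, H = False, P = False, S = True, U = False, Q = False, B = False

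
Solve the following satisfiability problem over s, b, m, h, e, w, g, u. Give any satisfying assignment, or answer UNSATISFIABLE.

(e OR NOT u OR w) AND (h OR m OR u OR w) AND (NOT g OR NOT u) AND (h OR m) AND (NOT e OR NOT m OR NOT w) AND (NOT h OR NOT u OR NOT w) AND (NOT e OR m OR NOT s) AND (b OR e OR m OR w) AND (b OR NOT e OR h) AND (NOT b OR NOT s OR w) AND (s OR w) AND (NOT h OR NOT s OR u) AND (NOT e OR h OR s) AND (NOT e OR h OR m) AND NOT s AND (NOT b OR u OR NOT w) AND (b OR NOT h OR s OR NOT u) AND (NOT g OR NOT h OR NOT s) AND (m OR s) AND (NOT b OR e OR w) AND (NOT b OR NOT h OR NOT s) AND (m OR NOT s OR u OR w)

Unit clause (NOT s) forces s = False.
In (m OR s) only m is left, so m = True.
In (s OR w) only w is left, so w = True.
In (NOT e OR NOT m OR NOT w) only NOT e is left, so e = False.
Set b = False.
Set h = True.
  then (NOT h OR NOT u OR NOT w) forces u = False.
Set g = False.
All clauses satisfied.

s = False, b = False, m = True, h = True, e = False, w = True, g = False, u = False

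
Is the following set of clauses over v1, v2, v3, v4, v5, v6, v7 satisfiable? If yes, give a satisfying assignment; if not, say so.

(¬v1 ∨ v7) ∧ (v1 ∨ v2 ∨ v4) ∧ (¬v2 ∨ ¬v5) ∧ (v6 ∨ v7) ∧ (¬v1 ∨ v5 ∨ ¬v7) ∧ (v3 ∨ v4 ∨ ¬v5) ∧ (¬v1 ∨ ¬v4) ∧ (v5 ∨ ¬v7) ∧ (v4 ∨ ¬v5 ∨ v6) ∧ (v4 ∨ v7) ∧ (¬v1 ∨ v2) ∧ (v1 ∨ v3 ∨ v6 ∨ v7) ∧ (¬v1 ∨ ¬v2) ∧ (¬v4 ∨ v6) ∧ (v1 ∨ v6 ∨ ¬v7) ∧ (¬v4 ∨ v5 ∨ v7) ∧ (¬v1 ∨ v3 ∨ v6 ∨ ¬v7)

Set v1 = False.
Try v2 = True:
  (¬v2 ∨ ¬v5) forces v5 = False.
  (v5 ∨ ¬v7) forces v7 = False.
  (v6 ∨ v7) forces v6 = True.
  (v4 ∨ v7) forces v4 = True.
  clause (¬v4 ∨ v5 ∨ v7) is falsified — backtrack.
So v2 = False.
  then (v1 ∨ v2 ∨ v4) forces v4 = True.
  then (¬v4 ∨ v6) forces v6 = True.
Set v3 = True.
Set v5 = True.
Set v7 = True.
All clauses satisfied.

v1 = False, v2 = False, v3 = True, v4 = True, v5 = True, v6 = True, v7 = True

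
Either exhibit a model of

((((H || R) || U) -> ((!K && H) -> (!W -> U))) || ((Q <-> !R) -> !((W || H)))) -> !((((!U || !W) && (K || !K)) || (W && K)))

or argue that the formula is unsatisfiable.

U: True, Q: True, W: True, R: True, H: True, K: False

  ((((H || R) || U) -> ((!K && H) -> (!W -> U))) || ((Q <-> !R) -> !((W || H)))) -> !((((!U || !W) && (K || !K)) || (W && K))) = True
    (((H || R) || U) -> ((!K && H) -> (!W -> U))) || ((Q <-> !R) -> !((W || H))) = True
      ((H || R) || U) -> ((!K && H) -> (!W -> U)) = True
        (H || R) || U = True
          H || R = True
        (!K && H) -> (!W -> U) = True
          !K && H = True
            !K = True
          !W -> U = True
            !W = False
      (Q <-> !R) -> !((W || H)) = True
        Q <-> !R = False
          !R = False
        !((W || H)) = False
          W || H = True
    !((((!U || !W) && (K || !K)) || (W && K))) = True
      ((!U || !W) && (K || !K)) || (W && K) = False
        (!U || !W) && (K || !K) = False
          !U || !W = False
            !U = False
            !W = False
          K || !K = True
            !K = True
        W && K = False
The formula evaluates to True.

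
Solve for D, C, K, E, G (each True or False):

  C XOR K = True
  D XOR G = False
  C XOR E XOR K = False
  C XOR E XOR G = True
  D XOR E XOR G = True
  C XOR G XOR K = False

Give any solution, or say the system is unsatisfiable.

D=T, C=T, K=F, E=T, G=T

C XOR K = T XOR F = True ✓
D XOR G = T XOR T = False ✓
C XOR E XOR K = T XOR T XOR F = False ✓
C XOR E XOR G = T XOR T XOR T = True ✓
D XOR E XOR G = T XOR T XOR T = True ✓
C XOR G XOR K = T XOR T XOR F = False ✓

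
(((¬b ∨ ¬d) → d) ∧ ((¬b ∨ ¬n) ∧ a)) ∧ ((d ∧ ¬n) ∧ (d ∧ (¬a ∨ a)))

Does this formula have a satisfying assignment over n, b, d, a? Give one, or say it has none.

n = False, b = True, d = True, a = True

  ((¬b ∨ ¬d) → d) ∧ ((¬b ∨ ¬n) ∧ a) = True
    (¬b ∨ ¬d) → d = True
      ¬b ∨ ¬d = False
        ¬b = False
        ¬d = False
    (¬b ∨ ¬n) ∧ a = True
      ¬b ∨ ¬n = True
        ¬b = False
        ¬n = True
  (d ∧ ¬n) ∧ (d ∧ (¬a ∨ a)) = True
    d ∧ ¬n = True
      ¬n = True
    d ∧ (¬a ∨ a) = True
      ¬a ∨ a = True
        ¬a = False
Both conjuncts True, so the formula holds.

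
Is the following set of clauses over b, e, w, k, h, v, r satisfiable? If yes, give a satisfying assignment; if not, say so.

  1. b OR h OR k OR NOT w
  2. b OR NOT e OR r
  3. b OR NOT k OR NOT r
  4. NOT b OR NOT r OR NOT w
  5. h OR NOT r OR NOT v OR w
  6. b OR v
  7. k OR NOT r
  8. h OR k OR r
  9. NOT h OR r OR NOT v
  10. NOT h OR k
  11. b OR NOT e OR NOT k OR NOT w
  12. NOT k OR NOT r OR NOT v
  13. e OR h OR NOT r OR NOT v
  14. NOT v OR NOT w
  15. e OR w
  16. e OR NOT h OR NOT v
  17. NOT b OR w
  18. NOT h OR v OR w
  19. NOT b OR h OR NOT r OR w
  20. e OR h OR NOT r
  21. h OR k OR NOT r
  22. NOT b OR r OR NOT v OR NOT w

b=T, e=T, w=T, k=T, h=F, v=F, r=F

Set b = True.
  then (NOT b OR w) forces w = True.
  then (NOT b OR NOT r OR NOT w) forces r = False.
  then (NOT v OR NOT w) forces v = False.
Set e = True.
Try k = False:
  (h OR k OR r) forces h = True.
  clause (NOT h OR k) is falsified — backtrack.
So k = True.
Set h = False.
All clauses satisfied.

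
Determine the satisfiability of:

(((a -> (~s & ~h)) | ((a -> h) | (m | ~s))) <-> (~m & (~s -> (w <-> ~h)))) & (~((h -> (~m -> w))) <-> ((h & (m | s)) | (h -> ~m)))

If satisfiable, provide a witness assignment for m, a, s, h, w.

m: False, a: True, s: False, h: True, w: False

  ((a -> (~s & ~h)) | ((a -> h) | (m | ~s))) <-> (~m & (~s -> (w <-> ~h))) = True
    (a -> (~s & ~h)) | ((a -> h) | (m | ~s)) = True
      a -> (~s & ~h) = False
        ~s & ~h = False
          ~s = True
          ~h = False
      (a -> h) | (m | ~s) = True
        a -> h = True
        m | ~s = True
          ~s = True
    ~m & (~s -> (w <-> ~h)) = True
      ~m = True
      ~s -> (w <-> ~h) = True
        ~s = True
        w <-> ~h = True
          ~h = False
  ~((h -> (~m -> w))) <-> ((h & (m | s)) | (h -> ~m)) = True
    ~((h -> (~m -> w))) = True
      h -> (~m -> w) = False
        ~m -> w = False
          ~m = True
    (h & (m | s)) | (h -> ~m) = True
      h & (m | s) = False
        m | s = False
      h -> ~m = True
        ~m = True
Both conjuncts True, so the formula holds.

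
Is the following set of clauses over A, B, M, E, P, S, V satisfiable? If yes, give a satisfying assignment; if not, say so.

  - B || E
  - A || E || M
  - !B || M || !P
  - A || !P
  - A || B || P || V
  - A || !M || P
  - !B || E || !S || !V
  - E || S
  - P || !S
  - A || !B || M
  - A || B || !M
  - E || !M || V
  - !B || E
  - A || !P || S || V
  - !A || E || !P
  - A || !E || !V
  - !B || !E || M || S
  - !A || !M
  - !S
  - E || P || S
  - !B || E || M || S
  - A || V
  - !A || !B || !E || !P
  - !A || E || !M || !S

Unit clause (!S) forces S = False.
In (E || S) only E is left, so E = True.
Try A = False:
  (A || !P) forces P = False.
  (A || !M || P) forces M = False.
  (A || !B || M) forces B = False.
  (A || B || P || V) forces V = True.
  clause (A || !E || !V) is falsified — backtrack.
So A = True.
  then (!A || !M) forces M = False.
  then (!B || !E || M || S) forces B = False.
Set P = False.
Set V = True.
All clauses satisfied.

A = True, B = False, M = False, E = True, P = False, S = False, V = True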